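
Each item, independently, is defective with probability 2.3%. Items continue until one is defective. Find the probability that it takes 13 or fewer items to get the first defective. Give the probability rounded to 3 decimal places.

0.261

Y = number of items to the first success; geometric, p = 0.023.
P(Y ≤ 13) = 1 − (1−p)^13 = 1 − 0.73897 = 0.26103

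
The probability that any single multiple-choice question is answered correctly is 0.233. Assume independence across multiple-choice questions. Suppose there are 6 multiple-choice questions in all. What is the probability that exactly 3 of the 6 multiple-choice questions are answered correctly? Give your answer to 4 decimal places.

0.1142

X ~ Binomial(n=6, p=0.233).
P(X=3) = C(6,3) · p^3 · (1−p)^3
= 20 · 0.012649 · 0.45122 = 0.114152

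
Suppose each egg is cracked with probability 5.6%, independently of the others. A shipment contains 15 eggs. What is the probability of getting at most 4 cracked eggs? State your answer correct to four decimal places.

X ~ Binomial(15, 0.056); P(X ≤ 4) = Σ C(15,k) p^k (1−p)^(15−k) over k:
  k=0: C(15,0)·0.056^0·0.944^15 = 0.421289
  k=1: C(15,1)·0.056^1·0.944^14 = 0.374876
  k=2: C(15,2)·0.056^2·0.944^13 = 0.155669
  k=3: C(15,3)·0.056^3·0.944^12 = 0.040017
  k=4: C(15,4)·0.056^4·0.944^11 = 0.007122
Total = 0.998971

0.9990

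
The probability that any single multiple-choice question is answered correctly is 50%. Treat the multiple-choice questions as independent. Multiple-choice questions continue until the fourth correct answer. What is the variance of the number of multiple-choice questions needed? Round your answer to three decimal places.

8.000

Y = total multiple-choice questions until the fourth success; negative binomial with r=4, p=0.50.
Var(Y) = r(1−p)/p² = 4·0.50 / 0.50² = 8.00000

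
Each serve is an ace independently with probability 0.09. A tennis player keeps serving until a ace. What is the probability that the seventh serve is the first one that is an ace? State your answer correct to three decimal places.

Geometric (trials to first success), p = 0.09.
P(Y = 7) = (1−p)^6 · p = 0.56787 · 0.09 = 0.05111

0.051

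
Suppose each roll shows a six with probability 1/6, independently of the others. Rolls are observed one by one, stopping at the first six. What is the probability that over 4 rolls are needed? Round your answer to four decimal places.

0.4823

Y = number of rolls to the first success; geometric, p = 0.166667.
P(Y > 4) = P(first 4 all fail) = (1−p)^4 = 0.482253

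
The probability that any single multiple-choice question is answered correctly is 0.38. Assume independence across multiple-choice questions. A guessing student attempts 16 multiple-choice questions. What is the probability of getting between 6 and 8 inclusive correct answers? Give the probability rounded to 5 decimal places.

X ~ Binomial(16, 0.38); P(6 ≤ X ≤ 8) = Σ C(16,k) p^k (1−p)^(16−k) over k:
  k=6: C(16,6)·0.38^6·0.62^10 = 0.2023683
  k=7: C(16,7)·0.38^7·0.62^9 = 0.1771889
  k=8: C(16,8)·0.38^8·0.62^8 = 0.1221746
Total = 0.5017318

0.50173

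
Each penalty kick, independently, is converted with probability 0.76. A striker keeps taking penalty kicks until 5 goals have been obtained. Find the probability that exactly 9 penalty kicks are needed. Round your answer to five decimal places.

Y = trial on which the fifth success occurs; negative binomial, r=5, p=0.76.
P(Y=9) = C(8,4) · p^5 · (1−p)^4
= 70 · 0.25355 · 0.0033178 = 0.0588859

0.05889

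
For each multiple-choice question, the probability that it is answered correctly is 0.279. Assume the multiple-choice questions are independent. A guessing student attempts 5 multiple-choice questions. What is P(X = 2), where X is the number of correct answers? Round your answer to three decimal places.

0.292

X ~ Binomial(n=5, p=0.279).
P(X=2) = C(5,2) · p^2 · (1−p)^3
= 10 · 0.077841 · 0.37481 = 0.29175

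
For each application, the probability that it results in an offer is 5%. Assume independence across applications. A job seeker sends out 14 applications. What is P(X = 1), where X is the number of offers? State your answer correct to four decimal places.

X ~ Binomial(n=14, p=0.05).
P(X=1) = C(14,1) · p^1 · (1−p)^13
= 14 · 0.05 · 0.51334 = 0.359339

0.3593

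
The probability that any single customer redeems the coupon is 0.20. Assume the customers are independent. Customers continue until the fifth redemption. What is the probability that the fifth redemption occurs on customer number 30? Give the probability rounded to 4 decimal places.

0.0287

Y = trial on which the fifth success occurs; negative binomial, r=5, p=0.20.
P(Y=30) = C(29,4) · p^5 · (1−p)^25
= 23751 · 0.00032 · 0.0037779 = 0.028713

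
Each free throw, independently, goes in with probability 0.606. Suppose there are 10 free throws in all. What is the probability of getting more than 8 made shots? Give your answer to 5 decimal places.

X ~ Binomial(10, 0.606); P(X ≥ 9) = Σ C(10,k) p^k (1−p)^(10−k) over k:
  k=9: C(10,9)·0.606^9·0.394^1 = 0.0434260
  k=10: C(10,10)·0.606^10·0.394^0 = 0.0066792
Total = 0.0501052

0.05011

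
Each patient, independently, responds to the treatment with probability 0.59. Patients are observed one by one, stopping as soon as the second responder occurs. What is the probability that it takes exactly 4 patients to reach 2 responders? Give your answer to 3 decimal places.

0.176

Y = trial on which the second success occurs; negative binomial, r=2, p=0.59.
P(Y=4) = C(3,1) · p^2 · (1−p)^2
= 3 · 0.3481 · 0.1681 = 0.17555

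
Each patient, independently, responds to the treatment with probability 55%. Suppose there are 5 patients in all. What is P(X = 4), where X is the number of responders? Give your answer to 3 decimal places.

0.206

X ~ Binomial(n=5, p=0.55).
P(X=4) = C(5,4) · p^4 · (1−p)^1
= 5 · 0.091506 · 0.45 = 0.20589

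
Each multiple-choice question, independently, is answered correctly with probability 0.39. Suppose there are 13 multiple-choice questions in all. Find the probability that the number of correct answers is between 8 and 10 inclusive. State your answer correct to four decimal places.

0.0841

X ~ Binomial(13, 0.39); P(8 ≤ X ≤ 10) = Σ C(13,k) p^k (1−p)^(13−k) over k:
  k=8: C(13,8)·0.39^8·0.61^5 = 0.058176
  k=9: C(13,9)·0.39^9·0.61^4 = 0.020664
  k=10: C(13,10)·0.39^10·0.61^3 = 0.005284
Total = 0.084124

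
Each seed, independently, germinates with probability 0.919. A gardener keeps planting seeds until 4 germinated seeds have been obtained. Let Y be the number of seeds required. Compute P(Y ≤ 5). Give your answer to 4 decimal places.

Finishing within 5 seeds ⇔ at least 4 successes in the first 5. With X ~ Binomial(5, 0.919), P(Y ≤ 5) = 1 − P(X ≤ 3).
  k=0: C(5,0)·0.919^0·0.081^5 = 0.000003
  k=1: C(5,1)·0.919^1·0.081^4 = 0.000198
  k=2: C(5,2)·0.919^2·0.081^3 = 0.004488
  k=3: C(5,3)·0.919^3·0.081^2 = 0.050923
1 − 0.055613 = 0.944387

0.9444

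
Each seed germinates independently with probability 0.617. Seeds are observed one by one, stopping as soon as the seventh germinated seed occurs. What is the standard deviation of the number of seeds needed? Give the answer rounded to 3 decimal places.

Y = total seeds until the seventh success; negative binomial with r=7, p=0.617.
SD(Y) = √[r(1−p)/p²] = √(7.04249) = 2.65377

2.654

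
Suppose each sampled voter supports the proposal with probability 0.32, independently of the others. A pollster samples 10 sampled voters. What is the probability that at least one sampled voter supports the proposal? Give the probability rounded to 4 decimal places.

P(at least one) = 1 − P(none) = 1 − (1 − 0.32)^10
= 1 − 0.021139 = 0.978861

0.9789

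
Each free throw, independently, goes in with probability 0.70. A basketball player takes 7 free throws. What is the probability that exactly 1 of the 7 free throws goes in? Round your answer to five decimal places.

X ~ Binomial(n=7, p=0.70).
P(X=1) = C(7,1) · p^1 · (1−p)^6
= 7 · 0.7 · 0.000729 = 0.0035721

0.00357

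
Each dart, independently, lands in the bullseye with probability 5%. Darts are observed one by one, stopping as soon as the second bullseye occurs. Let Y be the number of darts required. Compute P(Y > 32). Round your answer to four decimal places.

Needing more than 32 darts ⇔ fewer than 2 successes in the first 32. With X ~ Binomial(32, 0.05), P(Y > 32) = P(X ≤ 1).
  k=0: C(32,0)·0.05^0·0.95^32 = 0.193711
  k=1: C(32,1)·0.05^1·0.95^31 = 0.326251
P(X ≤ 1) = 0.519962

0.5200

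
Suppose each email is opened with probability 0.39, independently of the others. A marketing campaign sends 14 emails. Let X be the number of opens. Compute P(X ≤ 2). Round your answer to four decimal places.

0.0466

X ~ Binomial(14, 0.39); P(X ≤ 2) = Σ C(14,k) p^k (1−p)^(14−k) over k:
  k=0: C(14,0)·0.39^0·0.61^14 = 0.000988
  k=1: C(14,1)·0.39^1·0.61^13 = 0.008841
  k=2: C(14,2)·0.39^2·0.61^12 = 0.036739
Total = 0.046567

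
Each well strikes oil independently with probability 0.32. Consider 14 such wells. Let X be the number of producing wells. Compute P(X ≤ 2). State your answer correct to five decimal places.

0.12538

X ~ Binomial(14, 0.32); P(X ≤ 2) = Σ C(14,k) p^k (1−p)^(14−k) over k:
  k=0: C(14,0)·0.32^0·0.68^14 = 0.0045199
  k=1: C(14,1)·0.32^1·0.68^13 = 0.0297779
  k=2: C(14,2)·0.32^2·0.68^12 = 0.0910853
Total = 0.1253830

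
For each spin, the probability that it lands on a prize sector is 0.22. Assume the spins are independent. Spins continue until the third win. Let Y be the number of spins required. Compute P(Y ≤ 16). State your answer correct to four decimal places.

0.7173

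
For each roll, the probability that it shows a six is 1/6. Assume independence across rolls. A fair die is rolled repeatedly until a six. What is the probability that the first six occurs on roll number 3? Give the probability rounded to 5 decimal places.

Geometric (trials to first success), p = 0.166667.
P(Y = 3) = (1−p)^2 · p = 0.69444 · 0.166667 = 0.1157407

0.11574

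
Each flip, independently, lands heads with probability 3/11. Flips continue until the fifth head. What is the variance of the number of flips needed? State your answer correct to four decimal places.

Y = total flips until the fifth success; negative binomial with r=5, p=0.272727.
Var(Y) = r(1−p)/p² = 5·0.727273 / 0.272727² = 48.888889

48.8889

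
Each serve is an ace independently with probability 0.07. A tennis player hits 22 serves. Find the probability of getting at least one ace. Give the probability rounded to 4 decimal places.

0.7974

P(at least one) = 1 − P(none) = 1 − (1 − 0.07)^22
= 1 − 0.202593 = 0.797407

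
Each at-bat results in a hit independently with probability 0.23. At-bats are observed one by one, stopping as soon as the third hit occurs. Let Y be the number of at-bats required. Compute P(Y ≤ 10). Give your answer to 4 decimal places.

Finishing within 10 at-bats ⇔ at least 3 successes in the first 10. With X ~ Binomial(10, 0.23), P(Y ≤ 10) = 1 − P(X ≤ 2).
  k=0: C(10,0)·0.23^0·0.77^10 = 0.073267
  k=1: C(10,1)·0.23^1·0.77^9 = 0.218849
  k=2: C(10,2)·0.23^2·0.77^8 = 0.294167
1 − 0.586283 = 0.413717

0.4137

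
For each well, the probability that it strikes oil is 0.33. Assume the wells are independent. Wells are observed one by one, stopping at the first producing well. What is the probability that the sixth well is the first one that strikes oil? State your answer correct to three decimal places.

0.045

Geometric (trials to first success), p = 0.33.
P(Y = 6) = (1−p)^5 · p = 0.13501 · 0.33 = 0.04455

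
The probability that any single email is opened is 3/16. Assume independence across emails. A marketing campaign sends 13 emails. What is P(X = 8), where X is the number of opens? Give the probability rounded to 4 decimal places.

X ~ Binomial(n=13, p=0.1875).
P(X=8) = C(13,8) · p^8 · (1−p)^5
= 1287 · 1.5276e-06 · 0.35409 = 0.000696

0.0007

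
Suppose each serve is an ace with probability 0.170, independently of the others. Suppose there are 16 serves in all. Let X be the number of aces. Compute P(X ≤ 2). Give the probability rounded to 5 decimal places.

X ~ Binomial(16, 0.17); P(X ≤ 2) = Σ C(16,k) p^k (1−p)^(16−k) over k:
  k=0: C(16,0)·0.17^0·0.83^16 = 0.0507282
  k=1: C(16,1)·0.17^1·0.83^15 = 0.1662418
  k=2: C(16,2)·0.17^2·0.83^14 = 0.2553715
Total = 0.4723415

0.47234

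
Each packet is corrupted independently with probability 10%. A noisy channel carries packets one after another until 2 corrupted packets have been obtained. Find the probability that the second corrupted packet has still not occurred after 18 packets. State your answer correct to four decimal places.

0.4503

Needing more than 18 packets ⇔ fewer than 2 successes in the first 18. With X ~ Binomial(18, 0.10), P(Y > 18) = P(X ≤ 1).
  k=0: C(18,0)·0.10^0·0.90^18 = 0.150095
  k=1: C(18,1)·0.10^1·0.90^17 = 0.300189
P(X ≤ 1) = 0.450284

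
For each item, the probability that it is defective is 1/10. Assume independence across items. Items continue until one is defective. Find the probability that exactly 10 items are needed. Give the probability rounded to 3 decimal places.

Geometric (trials to first success), p = 0.10.
P(Y = 10) = (1−p)^9 · p = 0.38742 · 0.10 = 0.03874

0.039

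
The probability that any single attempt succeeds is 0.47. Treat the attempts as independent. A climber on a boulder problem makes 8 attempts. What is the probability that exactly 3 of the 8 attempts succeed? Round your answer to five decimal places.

0.24314

X ~ Binomial(n=8, p=0.47).
P(X=3) = C(8,3) · p^3 · (1−p)^5
= 56 · 0.10382 · 0.04182 = 0.2431425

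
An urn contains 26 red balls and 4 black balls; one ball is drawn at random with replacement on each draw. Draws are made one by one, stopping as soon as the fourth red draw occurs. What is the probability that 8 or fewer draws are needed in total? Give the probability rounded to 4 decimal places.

0.9983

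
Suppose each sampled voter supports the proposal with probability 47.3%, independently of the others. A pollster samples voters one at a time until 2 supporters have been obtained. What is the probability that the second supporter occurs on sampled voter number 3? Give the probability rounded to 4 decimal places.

0.2358

Y = trial on which the second success occurs; negative binomial, r=2, p=0.473.
P(Y=3) = C(2,1) · p^2 · (1−p)^1
= 2 · 0.22373 · 0.527 = 0.235810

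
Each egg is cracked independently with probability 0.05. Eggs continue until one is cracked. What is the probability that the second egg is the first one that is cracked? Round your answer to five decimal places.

Geometric (trials to first success), p = 0.05.
P(Y = 2) = (1−p)^1 · p = 0.95 · 0.05 = 0.0475000

0.04750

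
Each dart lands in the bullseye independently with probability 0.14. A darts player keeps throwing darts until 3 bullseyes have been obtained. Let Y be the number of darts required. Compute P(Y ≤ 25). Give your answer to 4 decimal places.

0.7000

Finishing within 25 darts ⇔ at least 3 successes in the first 25. With X ~ Binomial(25, 0.14), P(Y ≤ 25) = 1 − P(X ≤ 2).
  k=0: C(25,0)·0.14^0·0.86^25 = 0.023039
  k=1: C(25,1)·0.14^1·0.86^24 = 0.093763
  k=2: C(25,2)·0.14^2·0.86^23 = 0.183165
1 − 0.299966 = 0.700034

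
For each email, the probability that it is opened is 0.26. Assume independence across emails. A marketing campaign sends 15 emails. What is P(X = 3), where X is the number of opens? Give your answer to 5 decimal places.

X ~ Binomial(n=15, p=0.26).
P(X=3) = C(15,3) · p^3 · (1−p)^12
= 455 · 0.017576 · 0.026964 = 0.2156314

0.21563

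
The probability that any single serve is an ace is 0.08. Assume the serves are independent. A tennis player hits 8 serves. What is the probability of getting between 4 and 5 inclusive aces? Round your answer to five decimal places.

X ~ Binomial(8, 0.08); P(4 ≤ X ≤ 5) = Σ C(8,k) p^k (1−p)^(8−k) over k:
  k=4: C(8,4)·0.08^4·0.92^4 = 0.0020540
  k=5: C(8,5)·0.08^5·0.92^3 = 0.0001429
Total = 0.0021969

0.00220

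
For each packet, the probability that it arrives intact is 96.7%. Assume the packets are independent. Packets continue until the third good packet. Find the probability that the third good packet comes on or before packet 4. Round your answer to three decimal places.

0.994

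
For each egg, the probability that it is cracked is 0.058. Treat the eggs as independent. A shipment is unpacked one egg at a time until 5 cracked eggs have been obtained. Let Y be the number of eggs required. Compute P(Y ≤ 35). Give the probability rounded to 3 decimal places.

Finishing within 35 eggs ⇔ at least 5 successes in the first 35. With X ~ Binomial(35, 0.058), P(Y ≤ 35) = 1 − P(X ≤ 4).
  k=0: C(35,0)·0.058^0·0.942^35 = 0.12353
  k=1: C(35,1)·0.058^1·0.942^34 = 0.26621
  k=2: C(35,2)·0.058^2·0.942^33 = 0.27865
  k=3: C(35,3)·0.058^3·0.942^32 = 0.18872
  k=4: C(35,4)·0.058^4·0.942^31 = 0.09296
1 − 0.95007 = 0.04993

0.050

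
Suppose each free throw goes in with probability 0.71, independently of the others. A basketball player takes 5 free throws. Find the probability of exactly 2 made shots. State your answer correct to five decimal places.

0.12294

X ~ Binomial(n=5, p=0.71).
P(X=2) = C(5,2) · p^2 · (1−p)^3
= 10 · 0.5041 · 0.024389 = 0.1229449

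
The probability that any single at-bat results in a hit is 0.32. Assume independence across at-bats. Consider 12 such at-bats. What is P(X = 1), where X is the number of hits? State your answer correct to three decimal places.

X ~ Binomial(n=12, p=0.32).
P(X=1) = C(12,1) · p^1 · (1−p)^11
= 12 · 0.32 · 0.014375 = 0.05520

0.055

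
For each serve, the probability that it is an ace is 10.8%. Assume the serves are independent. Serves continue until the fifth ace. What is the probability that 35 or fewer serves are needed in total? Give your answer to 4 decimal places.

Finishing within 35 serves ⇔ at least 5 successes in the first 35. With X ~ Binomial(35, 0.108), P(Y ≤ 35) = 1 − P(X ≤ 4).
  k=0: C(35,0)·0.108^0·0.892^35 = 0.018313
  k=1: C(35,1)·0.108^1·0.892^34 = 0.077606
  k=2: C(35,2)·0.108^2·0.892^33 = 0.159737
  k=3: C(35,3)·0.108^3·0.892^32 = 0.212743
  k=4: C(35,4)·0.108^4·0.892^31 = 0.206065
1 − 0.674465 = 0.325535

0.3255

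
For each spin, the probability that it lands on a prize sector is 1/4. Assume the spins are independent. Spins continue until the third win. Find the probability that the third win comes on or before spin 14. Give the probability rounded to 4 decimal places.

Finishing within 14 spins ⇔ at least 3 successes in the first 14. With X ~ Binomial(14, 0.25), P(Y ≤ 14) = 1 − P(X ≤ 2).
  k=0: C(14,0)·0.25^0·0.75^14 = 0.017818
  k=1: C(14,1)·0.25^1·0.75^13 = 0.083150
  k=2: C(14,2)·0.25^2·0.75^12 = 0.180159
1 − 0.281128 = 0.718872

0.7189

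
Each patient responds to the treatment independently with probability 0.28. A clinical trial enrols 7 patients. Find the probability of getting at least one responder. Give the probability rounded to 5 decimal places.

0.89969

P(at least one) = 1 − P(none) = 1 − (1 − 0.28)^7
= 1 − 0.1003061 = 0.8996939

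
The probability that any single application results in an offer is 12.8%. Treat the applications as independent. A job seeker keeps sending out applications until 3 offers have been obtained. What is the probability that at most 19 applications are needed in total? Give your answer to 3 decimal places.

0.446

Finishing within 19 applications ⇔ at least 3 successes in the first 19. With X ~ Binomial(19, 0.128), P(Y ≤ 19) = 1 − P(X ≤ 2).
  k=0: C(19,0)·0.128^0·0.872^19 = 0.07410
  k=1: C(19,1)·0.128^1·0.872^18 = 0.20666
  k=2: C(19,2)·0.128^2·0.872^17 = 0.27302
1 − 0.55378 = 0.44622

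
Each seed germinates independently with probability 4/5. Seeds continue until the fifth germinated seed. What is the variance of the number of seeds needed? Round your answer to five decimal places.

1.56250

Y = total seeds until the fifth success; negative binomial with r=5, p=0.80.
Var(Y) = r(1−p)/p² = 5·0.20 / 0.80² = 1.5625000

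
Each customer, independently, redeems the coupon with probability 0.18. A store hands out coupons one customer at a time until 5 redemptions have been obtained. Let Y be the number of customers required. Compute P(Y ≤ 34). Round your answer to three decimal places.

Finishing within 34 customers ⇔ at least 5 successes in the first 34. With X ~ Binomial(34, 0.18), P(Y ≤ 34) = 1 − P(X ≤ 4).
  k=0: C(34,0)·0.18^0·0.82^34 = 0.00117
  k=1: C(34,1)·0.18^1·0.82^33 = 0.00876
  k=2: C(34,2)·0.18^2·0.82^32 = 0.03174
  k=3: C(34,3)·0.18^3·0.82^31 = 0.07431
  k=4: C(34,4)·0.18^4·0.82^30 = 0.12642
1 − 0.24240 = 0.75760

0.758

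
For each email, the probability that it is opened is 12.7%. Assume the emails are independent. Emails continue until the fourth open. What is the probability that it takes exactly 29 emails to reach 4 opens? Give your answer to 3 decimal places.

0.029

Y = trial on which the fourth success occurs; negative binomial, r=4, p=0.127.
P(Y=29) = C(28,3) · p^4 · (1−p)^25
= 3276 · 0.00026014 · 0.033524 = 0.02857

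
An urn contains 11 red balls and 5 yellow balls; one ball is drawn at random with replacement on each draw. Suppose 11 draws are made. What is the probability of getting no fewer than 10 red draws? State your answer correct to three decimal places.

0.097

X ~ Binomial(11, 0.6875); P(X ≥ 10) = Σ C(11,k) p^k (1−p)^(11−k) over k:
  k=10: C(11,10)·0.6875^10·0.3125^1 = 0.08109
  k=11: C(11,11)·0.6875^11·0.3125^0 = 0.01622
Total = 0.09731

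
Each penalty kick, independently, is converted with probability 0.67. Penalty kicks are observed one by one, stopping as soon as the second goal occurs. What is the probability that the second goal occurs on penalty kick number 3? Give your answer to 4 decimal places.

Y = trial on which the second success occurs; negative binomial, r=2, p=0.67.
P(Y=3) = C(2,1) · p^2 · (1−p)^1
= 2 · 0.4489 · 0.33 = 0.296274

0.2963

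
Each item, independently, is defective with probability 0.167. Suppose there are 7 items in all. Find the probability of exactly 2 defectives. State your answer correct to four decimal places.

0.2349

X ~ Binomial(n=7, p=0.167).
P(X=2) = C(7,2) · p^2 · (1−p)^5
= 21 · 0.027889 · 0.40107 = 0.234897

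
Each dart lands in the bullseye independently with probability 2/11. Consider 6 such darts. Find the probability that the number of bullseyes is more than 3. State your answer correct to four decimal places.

X ~ Binomial(6, 0.181818); P(X ≥ 4) = Σ C(6,k) p^k (1−p)^(6−k) over k:
  k=4: C(6,4)·0.181818^4·0.818182^2 = 0.010973
  k=5: C(6,5)·0.181818^5·0.818182^1 = 0.000975
  k=6: C(6,6)·0.181818^6·0.818182^0 = 0.000036
Total = 0.011985

0.0120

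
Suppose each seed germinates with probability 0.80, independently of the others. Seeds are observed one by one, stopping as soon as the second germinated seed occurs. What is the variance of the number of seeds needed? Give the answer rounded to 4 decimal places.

0.6250

Y = total seeds until the second success; negative binomial with r=2, p=0.80.
Var(Y) = r(1−p)/p² = 2·0.20 / 0.80² = 0.625000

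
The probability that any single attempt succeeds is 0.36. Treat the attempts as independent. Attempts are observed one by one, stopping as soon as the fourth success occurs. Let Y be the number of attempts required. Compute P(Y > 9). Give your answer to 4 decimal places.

Needing more than 9 attempts ⇔ fewer than 4 successes in the first 9. With X ~ Binomial(9, 0.36), P(Y > 9) = P(X ≤ 3).
  k=0: C(9,0)·0.36^0·0.64^9 = 0.018014
  k=1: C(9,1)·0.36^1·0.64^8 = 0.091198
  k=2: C(9,2)·0.36^2·0.64^7 = 0.205195
  k=3: C(9,3)·0.36^3·0.64^6 = 0.269319
P(X ≤ 3) = 0.583726

0.5837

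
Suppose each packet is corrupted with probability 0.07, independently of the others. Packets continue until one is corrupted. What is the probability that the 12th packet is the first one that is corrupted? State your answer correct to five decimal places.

0.03151

Geometric (trials to first success), p = 0.07.
P(Y = 12) = (1−p)^11 · p = 0.4501 · 0.07 = 0.0315072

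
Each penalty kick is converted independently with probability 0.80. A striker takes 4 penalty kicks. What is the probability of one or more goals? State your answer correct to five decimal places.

0.99840

P(at least one) = 1 − P(none) = 1 − (1 − 0.80)^4
= 1 − 0.0016000 = 0.9984000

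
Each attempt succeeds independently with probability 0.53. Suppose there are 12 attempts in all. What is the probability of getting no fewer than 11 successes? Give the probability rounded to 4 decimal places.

0.0057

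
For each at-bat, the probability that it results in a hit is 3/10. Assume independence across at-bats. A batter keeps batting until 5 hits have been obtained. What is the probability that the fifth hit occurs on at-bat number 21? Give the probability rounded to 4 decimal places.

0.0391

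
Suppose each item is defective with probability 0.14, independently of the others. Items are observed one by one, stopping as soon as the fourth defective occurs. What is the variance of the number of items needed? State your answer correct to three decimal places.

Y = total items until the fourth success; negative binomial with r=4, p=0.14.
Var(Y) = r(1−p)/p² = 4·0.86 / 0.14² = 175.51020

175.510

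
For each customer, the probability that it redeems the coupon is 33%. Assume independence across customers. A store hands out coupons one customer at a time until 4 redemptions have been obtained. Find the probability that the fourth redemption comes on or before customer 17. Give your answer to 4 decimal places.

Finishing within 17 customers ⇔ at least 4 successes in the first 17. With X ~ Binomial(17, 0.33), P(Y ≤ 17) = 1 − P(X ≤ 3).
  k=0: C(17,0)·0.33^0·0.67^17 = 0.001105
  k=1: C(17,1)·0.33^1·0.67^16 = 0.009250
  k=2: C(17,2)·0.33^2·0.67^15 = 0.036449
  k=3: C(17,3)·0.33^3·0.67^14 = 0.089763
1 − 0.136568 = 0.863432

0.8634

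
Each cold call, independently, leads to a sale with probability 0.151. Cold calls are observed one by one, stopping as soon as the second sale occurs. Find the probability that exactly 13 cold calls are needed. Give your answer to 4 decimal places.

0.0452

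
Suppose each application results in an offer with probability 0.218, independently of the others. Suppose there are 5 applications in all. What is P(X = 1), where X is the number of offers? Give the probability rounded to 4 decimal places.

0.4076

X ~ Binomial(n=5, p=0.218).
P(X=1) = C(5,1) · p^1 · (1−p)^4
= 5 · 0.218 · 0.37396 = 0.407618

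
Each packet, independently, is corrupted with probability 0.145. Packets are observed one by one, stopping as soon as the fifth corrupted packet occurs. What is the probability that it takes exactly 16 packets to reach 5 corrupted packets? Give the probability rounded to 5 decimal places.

0.01562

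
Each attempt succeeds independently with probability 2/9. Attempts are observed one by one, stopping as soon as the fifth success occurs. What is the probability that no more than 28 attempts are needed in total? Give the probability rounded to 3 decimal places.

0.778

Finishing within 28 attempts ⇔ at least 5 successes in the first 28. With X ~ Binomial(28, 0.222222), P(Y ≤ 28) = 1 − P(X ≤ 4).
  k=0: C(28,0)·0.222222^0·0.777778^28 = 0.00088
  k=1: C(28,1)·0.222222^1·0.777778^27 = 0.00703
  k=2: C(28,2)·0.222222^2·0.777778^26 = 0.02712
  k=3: C(28,3)·0.222222^3·0.777778^25 = 0.06716
  k=4: C(28,4)·0.222222^4·0.777778^24 = 0.11992
1 − 0.22211 = 0.77789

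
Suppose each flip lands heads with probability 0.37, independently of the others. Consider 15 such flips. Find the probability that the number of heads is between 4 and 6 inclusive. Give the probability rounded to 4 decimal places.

X ~ Binomial(15, 0.37); P(4 ≤ X ≤ 6) = Σ C(15,k) p^k (1−p)^(15−k) over k:
  k=4: C(15,4)·0.37^4·0.63^11 = 0.158740
  k=5: C(15,5)·0.37^5·0.63^10 = 0.205102
  k=6: C(15,6)·0.37^6·0.63^9 = 0.200761
Total = 0.564603

0.5646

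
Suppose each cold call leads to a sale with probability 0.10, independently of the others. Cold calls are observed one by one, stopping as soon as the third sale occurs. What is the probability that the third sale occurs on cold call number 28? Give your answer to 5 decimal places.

Y = trial on which the third success occurs; negative binomial, r=3, p=0.10.
P(Y=28) = C(27,2) · p^3 · (1−p)^25
= 351 · 0.001 · 0.07179 = 0.0251982

0.02520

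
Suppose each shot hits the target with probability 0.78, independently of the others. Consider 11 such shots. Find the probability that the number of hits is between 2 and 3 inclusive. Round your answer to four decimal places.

X ~ Binomial(11, 0.78); P(2 ≤ X ≤ 3) = Σ C(11,k) p^k (1−p)^(11−k) over k:
  k=2: C(11,2)·0.78^2·0.22^9 = 0.000040
  k=3: C(11,3)·0.78^3·0.22^8 = 0.000430
Total = 0.000470

0.0005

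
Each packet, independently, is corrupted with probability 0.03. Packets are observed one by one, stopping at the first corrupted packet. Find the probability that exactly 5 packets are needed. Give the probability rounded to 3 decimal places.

Geometric (trials to first success), p = 0.03.
P(Y = 5) = (1−p)^4 · p = 0.88529 · 0.03 = 0.02656

0.027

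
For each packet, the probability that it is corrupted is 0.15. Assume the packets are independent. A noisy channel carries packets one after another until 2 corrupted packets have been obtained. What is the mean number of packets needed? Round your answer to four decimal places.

Y = total packets until the second success; negative binomial with r=2, p=0.15.
E[Y] = r / p = 2 / 0.15 = 13.333333

13.3333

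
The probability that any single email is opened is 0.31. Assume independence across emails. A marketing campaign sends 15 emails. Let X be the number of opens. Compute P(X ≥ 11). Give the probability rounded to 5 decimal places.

X ~ Binomial(15, 0.31); P(X ≥ 11) = Σ C(15,k) p^k (1−p)^(15−k) over k:
  k=11: C(15,11)·0.31^11·0.69^4 = 0.0007862
  k=12: C(15,12)·0.31^12·0.69^3 = 0.0001177
  k=13: C(15,13)·0.31^13·0.69^2 = 0.0000122
  k=14: C(15,14)·0.31^14·0.69^1 = 0.0000008
  k=15: C(15,15)·0.31^15·0.69^0 = 0.0000000
Total = 0.0009169

0.00092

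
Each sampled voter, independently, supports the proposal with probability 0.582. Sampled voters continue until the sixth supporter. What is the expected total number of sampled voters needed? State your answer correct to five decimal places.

Y = total sampled voters until the sixth success; negative binomial with r=6, p=0.582.
E[Y] = r / p = 6 / 0.582 = 10.3092784

10.30928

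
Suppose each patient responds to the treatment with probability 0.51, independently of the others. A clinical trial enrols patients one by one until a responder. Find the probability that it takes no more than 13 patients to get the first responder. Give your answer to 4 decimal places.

0.9999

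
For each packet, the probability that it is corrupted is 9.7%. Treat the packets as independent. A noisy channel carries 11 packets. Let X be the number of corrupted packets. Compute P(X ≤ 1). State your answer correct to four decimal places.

0.7101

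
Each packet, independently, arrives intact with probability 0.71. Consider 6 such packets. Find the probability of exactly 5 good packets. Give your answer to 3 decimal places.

X ~ Binomial(n=6, p=0.71).
P(X=5) = C(6,5) · p^5 · (1−p)^1
= 6 · 0.18042 · 0.29 = 0.31394

0.314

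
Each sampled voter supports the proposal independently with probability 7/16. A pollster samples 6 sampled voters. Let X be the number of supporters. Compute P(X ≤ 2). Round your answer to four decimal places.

0.4669

X ~ Binomial(6, 0.4375); P(X ≤ 2) = Σ C(6,k) p^k (1−p)^(6−k) over k:
  k=0: C(6,0)·0.4375^0·0.5625^6 = 0.031676
  k=1: C(6,1)·0.4375^1·0.5625^5 = 0.147823
  k=2: C(6,2)·0.4375^2·0.5625^4 = 0.287434
Total = 0.466933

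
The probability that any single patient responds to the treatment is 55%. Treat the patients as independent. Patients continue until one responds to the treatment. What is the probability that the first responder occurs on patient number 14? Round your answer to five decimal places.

Geometric (trials to first success), p = 0.55.
P(Y = 14) = (1−p)^13 · p = 3.1029e-05 · 0.55 = 0.0000171

0.00002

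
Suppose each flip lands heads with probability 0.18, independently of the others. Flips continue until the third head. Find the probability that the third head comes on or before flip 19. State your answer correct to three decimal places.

Finishing within 19 flips ⇔ at least 3 successes in the first 19. With X ~ Binomial(19, 0.18), P(Y ≤ 19) = 1 − P(X ≤ 2).
  k=0: C(19,0)·0.18^0·0.82^19 = 0.02304
  k=1: C(19,1)·0.18^1·0.82^18 = 0.09609
  k=2: C(19,2)·0.18^2·0.82^17 = 0.18984
1 − 0.30896 = 0.69104

0.691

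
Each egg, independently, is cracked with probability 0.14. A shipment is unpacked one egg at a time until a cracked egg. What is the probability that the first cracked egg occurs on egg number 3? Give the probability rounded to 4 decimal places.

0.1035

Geometric (trials to first success), p = 0.14.
P(Y = 3) = (1−p)^2 · p = 0.7396 · 0.14 = 0.103544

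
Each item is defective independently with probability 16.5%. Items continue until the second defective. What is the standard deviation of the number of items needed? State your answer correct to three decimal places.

7.832

Y = total items until the second success; negative binomial with r=2, p=0.165.
SD(Y) = √[r(1−p)/p²] = √(61.34068) = 7.83203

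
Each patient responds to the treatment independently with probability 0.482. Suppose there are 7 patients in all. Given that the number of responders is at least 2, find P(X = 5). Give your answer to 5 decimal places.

0.15851

X ~ Binomial(7, 0.482). Want P(X=5 | X≥2) = P(X=5) / P(X≥2).
P(X=5) = C(7,5)·0.482^5·0.518^2 = 0.1465933
P(X≥2) = 1 − 0.0100071 − 0.0651814 = 0.9248115
Ratio = 0.1465933 / 0.9248115 = 0.1585115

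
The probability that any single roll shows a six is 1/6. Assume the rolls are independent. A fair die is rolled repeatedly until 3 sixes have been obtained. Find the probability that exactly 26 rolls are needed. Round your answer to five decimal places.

Y = trial on which the third success occurs; negative binomial, r=3, p=0.166667.
P(Y=26) = C(25,2) · p^3 · (1−p)^23
= 300 · 0.0046296 · 0.015095 = 0.0209652

0.02097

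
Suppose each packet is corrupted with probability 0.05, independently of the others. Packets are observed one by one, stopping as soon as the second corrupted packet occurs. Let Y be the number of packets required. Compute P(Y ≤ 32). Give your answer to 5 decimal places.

0.48004

Finishing within 32 packets ⇔ at least 2 successes in the first 32. With X ~ Binomial(32, 0.05), P(Y ≤ 32) = 1 − P(X ≤ 1).
  k=0: C(32,0)·0.05^0·0.95^32 = 0.1937115
  k=1: C(32,1)·0.05^1·0.95^31 = 0.3262509
1 − 0.5199624 = 0.4800376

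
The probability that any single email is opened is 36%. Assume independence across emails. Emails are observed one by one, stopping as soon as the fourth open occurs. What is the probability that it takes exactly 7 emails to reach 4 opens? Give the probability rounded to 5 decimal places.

0.08806

Y = trial on which the fourth success occurs; negative binomial, r=4, p=0.36.
P(Y=7) = C(6,3) · p^4 · (1−p)^3
= 20 · 0.016796 · 0.26214 = 0.0880603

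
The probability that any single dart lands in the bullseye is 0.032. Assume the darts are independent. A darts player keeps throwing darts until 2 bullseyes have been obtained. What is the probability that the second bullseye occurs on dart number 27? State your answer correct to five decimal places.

0.01181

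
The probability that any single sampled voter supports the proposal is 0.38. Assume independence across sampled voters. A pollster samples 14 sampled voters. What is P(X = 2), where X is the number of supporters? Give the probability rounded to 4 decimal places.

X ~ Binomial(n=14, p=0.38).
P(X=2) = C(14,2) · p^2 · (1−p)^12
= 91 · 0.1444 · 0.0032263 = 0.042394

0.0424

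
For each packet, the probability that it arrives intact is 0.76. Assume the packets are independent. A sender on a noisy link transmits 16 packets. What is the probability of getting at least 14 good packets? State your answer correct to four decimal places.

X ~ Binomial(16, 0.76); P(X ≥ 14) = Σ C(16,k) p^k (1−p)^(16−k) over k:
  k=14: C(16,14)·0.76^14·0.24^2 = 0.148250
  k=15: C(16,15)·0.76^15·0.24^1 = 0.062594
  k=16: C(16,16)·0.76^16·0.24^0 = 0.012388
Total = 0.223233

0.2232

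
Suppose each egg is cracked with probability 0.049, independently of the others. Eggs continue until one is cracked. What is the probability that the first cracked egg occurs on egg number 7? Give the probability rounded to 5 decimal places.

Geometric (trials to first success), p = 0.049.
P(Y = 7) = (1−p)^6 · p = 0.73975 · 0.049 = 0.0362476

0.03625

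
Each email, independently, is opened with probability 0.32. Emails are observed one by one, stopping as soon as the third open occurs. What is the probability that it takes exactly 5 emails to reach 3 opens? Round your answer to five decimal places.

Y = trial on which the third success occurs; negative binomial, r=3, p=0.32.
P(Y=5) = C(4,2) · p^3 · (1−p)^2
= 6 · 0.032768 · 0.4624 = 0.0909115

0.09091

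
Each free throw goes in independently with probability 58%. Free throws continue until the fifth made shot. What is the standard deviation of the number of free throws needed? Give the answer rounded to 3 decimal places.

2.499

Y = total free throws until the fifth success; negative binomial with r=5, p=0.58.
SD(Y) = √[r(1−p)/p²] = √(6.24257) = 2.49851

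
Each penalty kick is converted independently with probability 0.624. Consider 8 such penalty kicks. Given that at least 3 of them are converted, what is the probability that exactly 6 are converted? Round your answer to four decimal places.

X ~ Binomial(8, 0.624). Want P(X=6 | X≥3) = P(X=6) / P(X≥3).
P(X=6) = C(8,6)·0.624^6·0.376^2 = 0.233691
P(X≥3) = 1 − 0.000399 − 0.005304 − 0.030807 = 0.963489
Ratio = 0.233691 / 0.963489 = 0.242546

0.2425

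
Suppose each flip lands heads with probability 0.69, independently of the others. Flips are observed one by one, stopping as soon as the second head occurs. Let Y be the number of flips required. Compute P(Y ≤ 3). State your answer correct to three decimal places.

0.771

Finishing within 3 flips ⇔ at least 2 successes in the first 3. With X ~ Binomial(3, 0.69), P(Y ≤ 3) = 1 − P(X ≤ 1).
  k=0: C(3,0)·0.69^0·0.31^3 = 0.02979
  k=1: C(3,1)·0.69^1·0.31^2 = 0.19893
1 − 0.22872 = 0.77128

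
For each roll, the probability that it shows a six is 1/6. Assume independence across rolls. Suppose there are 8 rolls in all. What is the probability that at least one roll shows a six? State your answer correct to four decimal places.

0.7674

P(at least one) = 1 − P(none) = 1 − (1 − 0.166667)^8
= 1 − 0.232568 = 0.767432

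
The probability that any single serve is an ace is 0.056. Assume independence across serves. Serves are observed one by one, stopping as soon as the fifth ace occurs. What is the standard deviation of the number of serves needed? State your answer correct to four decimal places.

Y = total serves until the fifth success; negative binomial with r=5, p=0.056.
SD(Y) = √[r(1−p)/p²] = √(1505.102041) = 38.795645

38.7956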